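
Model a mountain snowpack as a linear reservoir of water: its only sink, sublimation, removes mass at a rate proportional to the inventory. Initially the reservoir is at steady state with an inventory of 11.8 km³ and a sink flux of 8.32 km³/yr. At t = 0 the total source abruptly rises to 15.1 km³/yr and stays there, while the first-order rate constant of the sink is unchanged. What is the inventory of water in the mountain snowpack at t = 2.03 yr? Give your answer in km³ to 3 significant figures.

19.1 km³

τ = M₀/F₀ = 11.8/8.32 = 1.418 yr; rate constant k = 1/τ.
New steady state M_∞ = F₁/k = F₁·τ = 15.1 × 1.418 = 21.416 km³.
M(t) = M_∞ + (M₀ − M_∞)·e^(−t/τ); t/τ = 2.03/1.418 = 1.431, so e^(−t/τ) = 0.2390.
M(t) = 21.416 − 9.616 × 0.2390 = 19.118 km³.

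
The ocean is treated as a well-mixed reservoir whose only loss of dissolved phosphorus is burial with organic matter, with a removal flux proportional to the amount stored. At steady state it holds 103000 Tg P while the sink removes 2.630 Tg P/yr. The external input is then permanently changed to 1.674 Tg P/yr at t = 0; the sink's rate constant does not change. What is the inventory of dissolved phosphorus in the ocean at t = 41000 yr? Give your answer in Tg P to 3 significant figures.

78700 Tg P

Residence time τ = M₀/F₀ = 39160 yr. The eventual steady state is M_∞ = M₀·(F₁/F₀) = 103000 × 1.674/2.630 = 65560 Tg P.
The anomaly ΔM(t) = M(t) − M_∞ decays as ΔM₀·e^(−t/τ) with ΔM₀ = 103000 − 65560 = 37440 Tg P.
At t = 41000 yr, e^(−t/τ) = e^(−1.047) = 0.3510, so ΔM = 13140 Tg P and M = 65560 + 13140 = 78702 Tg P.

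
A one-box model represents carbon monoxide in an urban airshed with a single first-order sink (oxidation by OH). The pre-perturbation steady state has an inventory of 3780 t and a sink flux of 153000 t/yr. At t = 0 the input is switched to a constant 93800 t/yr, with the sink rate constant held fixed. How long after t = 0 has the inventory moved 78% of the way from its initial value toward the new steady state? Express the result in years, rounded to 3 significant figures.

τ = M₀/F₀ = 3780/153000 = 0.02471 yr.
The remaining gap fraction is e^(−t/τ); 78% covered ⇒ e^(−t/τ) = 0.220.
t = −τ ln(0.220) = 0.02471 × 1.514 = 0.03741 yr.

0.0374 yr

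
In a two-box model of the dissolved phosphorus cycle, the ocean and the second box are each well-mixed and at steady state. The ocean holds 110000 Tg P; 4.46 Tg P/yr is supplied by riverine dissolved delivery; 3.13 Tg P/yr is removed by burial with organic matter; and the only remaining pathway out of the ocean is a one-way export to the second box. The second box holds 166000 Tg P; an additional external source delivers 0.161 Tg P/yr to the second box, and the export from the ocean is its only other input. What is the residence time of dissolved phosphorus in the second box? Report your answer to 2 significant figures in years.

Balance the ocean: ΣF_in = 4.4600 Tg P/yr.
Export to the second box = ΣF_in − (3.13) = 1.3300 Tg P/yr.
Total input to the second box = 1.3300 + 0.161 = 1.4910 Tg P/yr; at steady state this equals its total output.
τ = M / F = 166000 / 1.4910 = 111300 yr.

110000 yr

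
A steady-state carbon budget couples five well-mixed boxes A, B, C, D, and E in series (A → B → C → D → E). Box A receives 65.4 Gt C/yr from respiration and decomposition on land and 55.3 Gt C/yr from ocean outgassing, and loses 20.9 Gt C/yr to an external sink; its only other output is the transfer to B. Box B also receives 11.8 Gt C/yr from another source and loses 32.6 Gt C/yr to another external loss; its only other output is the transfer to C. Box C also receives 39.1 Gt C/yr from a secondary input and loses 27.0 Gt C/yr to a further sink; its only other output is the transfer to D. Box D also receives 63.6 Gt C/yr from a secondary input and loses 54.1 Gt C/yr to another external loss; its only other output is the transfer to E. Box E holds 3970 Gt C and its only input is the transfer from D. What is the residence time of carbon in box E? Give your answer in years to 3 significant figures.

39.5 yr

Box A: F(A→B) = (65.4 + 55.3) − 20.9 = 99.800 Gt C/yr.
Box B: F(B→C) = (99.800 + 11.8) − 32.6 = 79.000 Gt C/yr.
Box C: F(C→D) = (79.000 + 39.1) − 27.0 = 91.100 Gt C/yr.
Box D: F(D→E) = (91.100 + 63.6) − 54.1 = 100.60 Gt C/yr.
Box E throughput = its input = 100.60 Gt C/yr; τ = 3970 / 100.60 = 39.46 yr.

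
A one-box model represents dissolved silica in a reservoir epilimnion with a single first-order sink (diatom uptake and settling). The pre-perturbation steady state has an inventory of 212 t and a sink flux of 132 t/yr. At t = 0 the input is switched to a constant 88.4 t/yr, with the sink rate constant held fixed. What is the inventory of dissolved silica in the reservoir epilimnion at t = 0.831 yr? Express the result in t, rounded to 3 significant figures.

τ = M₀/F₀ = 212/132 = 1.606 yr; rate constant k = 1/τ.
New steady state M_∞ = F₁/k = F₁·τ = 88.4 × 1.606 = 141.98 t.
M(t) = M_∞ + (M₀ − M_∞)·e^(−t/τ); t/τ = 0.831/1.606 = 0.5174, so e^(−t/τ) = 0.5961.
M(t) = 141.98 + 70.02 × 0.5961 = 183.71 t.

184 t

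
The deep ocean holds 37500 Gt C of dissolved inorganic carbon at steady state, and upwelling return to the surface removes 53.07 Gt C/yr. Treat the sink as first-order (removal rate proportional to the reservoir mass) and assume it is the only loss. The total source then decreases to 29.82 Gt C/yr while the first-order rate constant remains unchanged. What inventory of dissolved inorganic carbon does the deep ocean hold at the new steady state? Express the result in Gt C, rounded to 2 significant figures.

Rate constant k = F/M = 53.07 / 37500 = 0.001415 yr⁻¹.
At the new steady state, source = k·M_new ⇒ M_new = 29.82 / 0.001415 = 21070 Gt C.
(Equivalently M_new = M × F_new/F_old = 37500 × 29.82/53.07.)

21000 Gt C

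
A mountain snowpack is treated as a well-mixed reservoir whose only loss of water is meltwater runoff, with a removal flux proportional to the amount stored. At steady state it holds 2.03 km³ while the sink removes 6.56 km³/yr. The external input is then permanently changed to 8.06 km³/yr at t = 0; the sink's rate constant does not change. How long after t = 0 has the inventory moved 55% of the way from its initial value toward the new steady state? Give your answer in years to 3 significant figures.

τ = M₀/F₀ = 2.03/6.56 = 0.3095 yr.
The remaining gap fraction is e^(−t/τ); 55% covered ⇒ e^(−t/τ) = 0.450.
t = −τ ln(0.450) = 0.3095 × 0.7985 = 0.2471 yr.

0.247 yr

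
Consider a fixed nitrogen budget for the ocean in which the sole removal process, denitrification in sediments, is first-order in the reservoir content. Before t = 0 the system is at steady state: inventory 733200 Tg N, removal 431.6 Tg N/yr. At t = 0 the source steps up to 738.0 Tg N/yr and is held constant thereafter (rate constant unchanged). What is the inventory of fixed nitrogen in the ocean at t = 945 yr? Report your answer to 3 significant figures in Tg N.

The sink rate constant is k = F₀/M₀ = 431.6/733200 = 0.0005887 yr⁻¹.
Solving dM/dt = F₁ − kM with M(0) = M₀ gives M(t) = F₁/k + (M₀ − F₁/k)·e^(−kt).
F₁/k = 738.0/0.0005887 = 1.2537×10^6 Tg N; kt = 0.0005887 × 945 = 0.5563, e^(−kt) = 0.5733.
M(945) = 1.2537×10^6 + (733200 − 1.2537×10^6) × 0.5733 = 1.2537×10^6 − 298400 = 955280 Tg N.

955000 Tg N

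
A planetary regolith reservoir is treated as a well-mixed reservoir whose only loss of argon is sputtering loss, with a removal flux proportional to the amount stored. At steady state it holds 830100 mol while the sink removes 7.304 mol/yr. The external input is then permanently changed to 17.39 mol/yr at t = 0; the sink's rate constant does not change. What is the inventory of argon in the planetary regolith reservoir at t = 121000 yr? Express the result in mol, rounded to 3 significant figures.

τ = M₀/F₀ = 830100/7.304 = 113700 yr; rate constant k = 1/τ.
New steady state M_∞ = F₁/k = F₁·τ = 17.39 × 113700 = 1.9764×10^6 mol.
M(t) = M_∞ + (M₀ − M_∞)·e^(−t/τ); t/τ = 121000/113700 = 1.065, so e^(−t/τ) = 0.3448.
M(t) = 1.9764×10^6 − 1.146×10^6 × 0.3448 = 1.5811×10^6 mol.

1.58×10^6 mol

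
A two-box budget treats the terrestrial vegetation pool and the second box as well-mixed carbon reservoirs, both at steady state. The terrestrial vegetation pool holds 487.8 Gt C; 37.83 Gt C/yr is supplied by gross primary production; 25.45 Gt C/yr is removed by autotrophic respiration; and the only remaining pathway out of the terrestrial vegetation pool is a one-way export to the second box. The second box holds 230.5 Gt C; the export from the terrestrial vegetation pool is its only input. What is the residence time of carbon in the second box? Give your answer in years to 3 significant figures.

18.6 yr

Balance the terrestrial vegetation pool: ΣF_in = 37.830 Gt C/yr.
Export to the second box = ΣF_in − (25.45) = 12.380 Gt C/yr.
At steady state the output of the second box equals its input, 12.380 Gt C/yr.
τ = M / F = 230.5 / 12.380 = 18.62 yr.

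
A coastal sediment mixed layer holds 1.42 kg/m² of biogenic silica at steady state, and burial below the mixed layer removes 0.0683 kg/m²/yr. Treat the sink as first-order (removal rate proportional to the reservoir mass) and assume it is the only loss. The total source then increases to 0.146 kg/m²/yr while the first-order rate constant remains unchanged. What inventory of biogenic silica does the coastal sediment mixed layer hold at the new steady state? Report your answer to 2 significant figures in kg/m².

3.0 kg/m²

Rate constant k = F/M = 0.0683 / 1.42 = 0.04810 yr⁻¹.
At the new steady state, source = k·M_new ⇒ M_new = 0.146 / 0.04810 = 3.035 kg/m².
(Equivalently M_new = M × F_new/F_old = 1.42 × 0.146/0.0683.)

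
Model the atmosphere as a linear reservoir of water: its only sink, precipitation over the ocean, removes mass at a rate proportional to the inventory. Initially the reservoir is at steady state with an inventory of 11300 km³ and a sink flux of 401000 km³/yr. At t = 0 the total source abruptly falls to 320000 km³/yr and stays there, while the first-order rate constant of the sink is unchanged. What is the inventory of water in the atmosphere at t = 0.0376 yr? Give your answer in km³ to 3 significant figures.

9620 km³

The sink rate constant is k = F₀/M₀ = 401000/11300 = 35.49 yr⁻¹.
Solving dM/dt = F₁ − kM with M(0) = M₀ gives M(t) = F₁/k + (M₀ − F₁/k)·e^(−kt).
F₁/k = 320000/35.49 = 9017.5 km³; kt = 35.49 × 0.0376 = 1.334, e^(−kt) = 0.2633.
M(0.0376) = 9017.5 + (11300 − 9017.5) × 0.2633 = 9017.5 + 601.1 = 9618.5 km³.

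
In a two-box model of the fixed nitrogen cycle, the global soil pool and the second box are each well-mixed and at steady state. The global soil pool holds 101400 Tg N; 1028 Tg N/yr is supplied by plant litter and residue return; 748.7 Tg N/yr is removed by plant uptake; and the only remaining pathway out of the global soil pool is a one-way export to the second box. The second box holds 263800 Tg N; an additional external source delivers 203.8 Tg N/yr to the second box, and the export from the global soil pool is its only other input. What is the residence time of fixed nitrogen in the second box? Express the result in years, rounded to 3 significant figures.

546 yr

Balance the global soil pool: ΣF_in = 1028.0 Tg N/yr.
Export to the second box = ΣF_in − (748.7) = 279.30 Tg N/yr.
Total input to the second box = 279.30 + 203.8 = 483.10 Tg N/yr; at steady state this equals its total output.
τ = M / F = 263800 / 483.10 = 546.1 yr.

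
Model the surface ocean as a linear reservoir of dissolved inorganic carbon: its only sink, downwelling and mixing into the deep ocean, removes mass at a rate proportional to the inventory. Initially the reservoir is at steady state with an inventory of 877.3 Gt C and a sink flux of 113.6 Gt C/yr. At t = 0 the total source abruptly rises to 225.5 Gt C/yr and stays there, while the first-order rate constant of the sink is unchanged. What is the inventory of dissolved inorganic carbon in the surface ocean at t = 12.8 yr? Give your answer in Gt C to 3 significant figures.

Residence time τ = M₀/F₀ = 7.723 yr. The eventual steady state is M_∞ = M₀·(F₁/F₀) = 877.3 × 225.5/113.6 = 1741.5 Gt C.
The anomaly ΔM(t) = M(t) − M_∞ decays as ΔM₀·e^(−t/τ) with ΔM₀ = 877.3 − 1741.5 = −864.2 Gt C.
At t = 12.8 yr, e^(−t/τ) = e^(−1.657) = 0.1906, so ΔM = −164.7 Gt C and M = 1741.5 − 164.7 = 1576.7 Gt C.

1580 Gt C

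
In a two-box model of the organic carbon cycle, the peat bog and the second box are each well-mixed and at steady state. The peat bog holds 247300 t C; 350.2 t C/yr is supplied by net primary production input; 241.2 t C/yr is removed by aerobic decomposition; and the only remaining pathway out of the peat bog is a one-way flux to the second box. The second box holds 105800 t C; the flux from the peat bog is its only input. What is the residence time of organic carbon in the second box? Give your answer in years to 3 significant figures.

971 yr

Balance the peat bog: ΣF_in = 350.20 t C/yr.
Flux to the second box = ΣF_in − (241.2) = 109.00 t C/yr.
At steady state the output of the second box equals its input, 109.00 t C/yr.
τ = M / F = 105800 / 109.00 = 970.6 yr.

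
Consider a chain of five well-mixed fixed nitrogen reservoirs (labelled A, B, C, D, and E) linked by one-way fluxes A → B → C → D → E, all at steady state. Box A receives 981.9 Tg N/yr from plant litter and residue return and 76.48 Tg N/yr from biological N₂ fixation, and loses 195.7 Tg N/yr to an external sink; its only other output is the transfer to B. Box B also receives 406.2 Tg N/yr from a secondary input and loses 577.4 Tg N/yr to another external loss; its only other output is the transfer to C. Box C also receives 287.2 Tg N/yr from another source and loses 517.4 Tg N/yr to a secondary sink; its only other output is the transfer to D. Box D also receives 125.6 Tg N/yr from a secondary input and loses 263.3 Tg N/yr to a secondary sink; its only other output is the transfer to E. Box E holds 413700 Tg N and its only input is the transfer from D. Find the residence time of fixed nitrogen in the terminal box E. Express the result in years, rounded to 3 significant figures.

Box A: F(A→B) = (981.9 + 76.48) − 195.7 = 862.68 Tg N/yr.
Box B: F(B→C) = (862.68 + 406.2) − 577.4 = 691.48 Tg N/yr.
Box C: F(C→D) = (691.48 + 287.2) − 517.4 = 461.28 Tg N/yr.
Box D: F(D→E) = (461.28 + 125.6) − 263.3 = 323.58 Tg N/yr.
Box E throughput = its input = 323.58 Tg N/yr; τ = 413700 / 323.58 = 1279 yr.

1280 yr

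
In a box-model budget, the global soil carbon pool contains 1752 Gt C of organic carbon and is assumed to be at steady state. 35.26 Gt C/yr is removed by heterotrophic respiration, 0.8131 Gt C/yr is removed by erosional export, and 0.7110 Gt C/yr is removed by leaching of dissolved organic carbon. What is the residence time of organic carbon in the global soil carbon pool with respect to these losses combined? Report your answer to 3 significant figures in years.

Total removal = 35.26 + 0.8131 + 0.7110 = 36.784 Gt C/yr.
τ = M / ΣF_out = 1752 / 36.784 = 47.63 yr.

47.6 yr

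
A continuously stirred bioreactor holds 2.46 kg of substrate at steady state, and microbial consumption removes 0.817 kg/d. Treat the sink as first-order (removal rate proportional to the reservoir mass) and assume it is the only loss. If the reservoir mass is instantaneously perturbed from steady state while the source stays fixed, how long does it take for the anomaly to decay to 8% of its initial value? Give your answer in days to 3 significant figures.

For a linear reservoir the anomaly decays as exp(−t/τ) with τ = M/F = 2.46/0.817 = 3.011 d.
exp(−t/τ) = 0.08 ⇒ t = −τ ln(0.08) = 3.011 × 2.526 = 7.605 d.

7.61 d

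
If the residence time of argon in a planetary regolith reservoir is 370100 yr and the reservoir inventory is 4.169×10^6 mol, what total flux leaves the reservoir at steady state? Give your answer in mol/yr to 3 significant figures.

11.3 mol/yr

F = M / τ = 4.169×10^6 / 370100 = 11.26 mol/yr.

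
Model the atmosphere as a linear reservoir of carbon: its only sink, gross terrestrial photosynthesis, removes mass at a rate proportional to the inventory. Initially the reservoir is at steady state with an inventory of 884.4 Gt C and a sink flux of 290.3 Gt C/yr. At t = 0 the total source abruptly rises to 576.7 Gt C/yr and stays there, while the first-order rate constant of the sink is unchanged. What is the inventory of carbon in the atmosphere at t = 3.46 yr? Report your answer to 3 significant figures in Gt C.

1480 Gt C

The sink rate constant is k = F₀/M₀ = 290.3/884.4 = 0.3282 yr⁻¹.
Solving dM/dt = F₁ − kM with M(0) = M₀ gives M(t) = F₁/k + (M₀ − F₁/k)·e^(−kt).
F₁/k = 576.7/0.3282 = 1756.9 Gt C; kt = 0.3282 × 3.46 = 1.136, e^(−kt) = 0.3212.
M(3.46) = 1756.9 + (884.4 − 1756.9) × 0.3212 = 1756.9 − 280.2 = 1476.7 Gt C.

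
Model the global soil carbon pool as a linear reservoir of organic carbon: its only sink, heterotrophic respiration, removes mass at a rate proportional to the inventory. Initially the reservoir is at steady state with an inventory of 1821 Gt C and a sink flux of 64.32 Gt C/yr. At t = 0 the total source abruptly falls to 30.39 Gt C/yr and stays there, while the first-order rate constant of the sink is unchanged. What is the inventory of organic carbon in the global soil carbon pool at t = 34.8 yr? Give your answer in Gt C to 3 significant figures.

Residence time τ = M₀/F₀ = 28.31 yr. The eventual steady state is M_∞ = M₀·(F₁/F₀) = 1821 × 30.39/64.32 = 860.39 Gt C.
The anomaly ΔM(t) = M(t) − M_∞ decays as ΔM₀·e^(−t/τ) with ΔM₀ = 1821 − 860.39 = 960.6 Gt C.
At t = 34.8 yr, e^(−t/τ) = e^(−1.229) = 0.2925, so ΔM = 281.0 Gt C and M = 860.39 + 281.0 = 1141.4 Gt C.

1140 Gt C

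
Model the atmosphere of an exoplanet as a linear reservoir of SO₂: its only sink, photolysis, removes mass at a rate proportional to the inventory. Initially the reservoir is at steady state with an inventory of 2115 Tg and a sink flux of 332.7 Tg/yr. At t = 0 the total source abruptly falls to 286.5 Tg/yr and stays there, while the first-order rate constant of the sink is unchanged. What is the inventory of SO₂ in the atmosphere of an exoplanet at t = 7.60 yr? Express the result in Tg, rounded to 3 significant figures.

Residence time τ = M₀/F₀ = 6.357 yr. The eventual steady state is M_∞ = M₀·(F₁/F₀) = 2115 × 286.5/332.7 = 1821.3 Tg.
The anomaly ΔM(t) = M(t) − M_∞ decays as ΔM₀·e^(−t/τ) with ΔM₀ = 2115 − 1821.3 = 293.7 Tg.
At t = 7.60 yr, e^(−t/τ) = e^(−1.196) = 0.3025, so ΔM = 88.86 Tg and M = 1821.3 + 88.86 = 1910.2 Tg.

1910 Tg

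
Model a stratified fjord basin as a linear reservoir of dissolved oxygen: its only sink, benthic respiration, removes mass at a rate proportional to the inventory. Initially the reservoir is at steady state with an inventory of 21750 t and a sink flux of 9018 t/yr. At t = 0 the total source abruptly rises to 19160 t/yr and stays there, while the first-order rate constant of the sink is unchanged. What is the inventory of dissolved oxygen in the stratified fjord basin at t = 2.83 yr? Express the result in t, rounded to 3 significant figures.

38600 t

τ = M₀/F₀ = 21750/9018 = 2.412 yr; rate constant k = 1/τ.
New steady state M_∞ = F₁/k = F₁·τ = 19160 × 2.412 = 46211 t.
M(t) = M_∞ + (M₀ − M_∞)·e^(−t/τ); t/τ = 2.83/2.412 = 1.173, so e^(−t/τ) = 0.3093.
M(t) = 46211 − 24460 × 0.3093 = 38645 t.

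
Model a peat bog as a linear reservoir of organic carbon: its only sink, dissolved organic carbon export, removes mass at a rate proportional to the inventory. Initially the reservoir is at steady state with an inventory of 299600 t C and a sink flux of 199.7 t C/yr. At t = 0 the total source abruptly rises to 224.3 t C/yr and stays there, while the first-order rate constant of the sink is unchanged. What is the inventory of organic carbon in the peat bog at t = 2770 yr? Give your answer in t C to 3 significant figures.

τ = M₀/F₀ = 299600/199.7 = 1500 yr; rate constant k = 1/τ.
New steady state M_∞ = F₁/k = F₁·τ = 224.3 × 1500 = 336510 t C.
M(t) = M_∞ + (M₀ − M_∞)·e^(−t/τ); t/τ = 2770/1500 = 1.846, so e^(−t/τ) = 0.1578.
M(t) = 336510 − 36910 × 0.1578 = 330680 t C.

331000 t C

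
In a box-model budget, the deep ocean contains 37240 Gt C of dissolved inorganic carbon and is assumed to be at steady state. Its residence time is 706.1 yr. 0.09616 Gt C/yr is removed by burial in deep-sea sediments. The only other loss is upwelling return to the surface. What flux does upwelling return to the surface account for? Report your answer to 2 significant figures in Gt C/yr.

Total removal F = M/τ = 37240 / 706.1 = 52.74 Gt C/yr.
Upwelling return to the surface = F − (0.09616) = 52.74 − 0.09616 = 52.64 Gt C/yr.

53 Gt C/yr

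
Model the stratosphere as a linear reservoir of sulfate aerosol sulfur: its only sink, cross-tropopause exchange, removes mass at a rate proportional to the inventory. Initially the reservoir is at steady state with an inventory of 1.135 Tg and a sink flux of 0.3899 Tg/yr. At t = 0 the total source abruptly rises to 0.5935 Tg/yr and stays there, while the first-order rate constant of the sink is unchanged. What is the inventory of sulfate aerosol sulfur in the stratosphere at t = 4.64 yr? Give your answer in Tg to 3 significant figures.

1.61 Tg

The sink rate constant is k = F₀/M₀ = 0.3899/1.135 = 0.3435 yr⁻¹.
Solving dM/dt = F₁ − kM with M(0) = M₀ gives M(t) = F₁/k + (M₀ − F₁/k)·e^(−kt).
F₁/k = 0.5935/0.3435 = 1.7277 Tg; kt = 0.3435 × 4.64 = 1.594, e^(−kt) = 0.2031.
M(4.64) = 1.7277 + (1.135 − 1.7277) × 0.2031 = 1.7277 − 0.1204 = 1.6073 Tg.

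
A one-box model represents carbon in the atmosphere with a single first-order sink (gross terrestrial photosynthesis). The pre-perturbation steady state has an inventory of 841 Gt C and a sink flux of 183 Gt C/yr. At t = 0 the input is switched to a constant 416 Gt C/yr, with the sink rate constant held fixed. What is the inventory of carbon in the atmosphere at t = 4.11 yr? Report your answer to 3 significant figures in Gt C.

1470 Gt C

The sink rate constant is k = F₀/M₀ = 183/841 = 0.2176 yr⁻¹.
Solving dM/dt = F₁ − kM with M(0) = M₀ gives M(t) = F₁/k + (M₀ − F₁/k)·e^(−kt).
F₁/k = 416/0.2176 = 1911.8 Gt C; kt = 0.2176 × 4.11 = 0.8943, e^(−kt) = 0.4089.
M(4.11) = 1911.8 + (841 − 1911.8) × 0.4089 = 1911.8 − 437.8 = 1474.0 Gt C.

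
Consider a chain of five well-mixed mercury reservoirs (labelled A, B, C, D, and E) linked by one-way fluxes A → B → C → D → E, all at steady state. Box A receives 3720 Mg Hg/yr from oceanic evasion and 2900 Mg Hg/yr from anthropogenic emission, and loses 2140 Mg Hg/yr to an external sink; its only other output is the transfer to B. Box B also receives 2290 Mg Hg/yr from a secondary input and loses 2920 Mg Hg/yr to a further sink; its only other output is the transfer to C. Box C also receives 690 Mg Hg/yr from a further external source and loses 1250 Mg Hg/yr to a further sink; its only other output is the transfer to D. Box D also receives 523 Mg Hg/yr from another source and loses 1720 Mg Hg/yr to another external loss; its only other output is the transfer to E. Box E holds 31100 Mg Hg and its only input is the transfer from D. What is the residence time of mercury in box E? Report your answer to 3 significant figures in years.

14.9 yr

Box A: F(A→B) = (3720 + 2900) − 2140 = 4480.0 Mg Hg/yr.
Box B: F(B→C) = (4480.0 + 2290) − 2920 = 3850.0 Mg Hg/yr.
Box C: F(C→D) = (3850.0 + 690) − 1250 = 3290.0 Mg Hg/yr.
Box D: F(D→E) = (3290.0 + 523) − 1720 = 2093.0 Mg Hg/yr.
Box E throughput = its input = 2093.0 Mg Hg/yr; τ = 31100 / 2093.0 = 14.86 yr.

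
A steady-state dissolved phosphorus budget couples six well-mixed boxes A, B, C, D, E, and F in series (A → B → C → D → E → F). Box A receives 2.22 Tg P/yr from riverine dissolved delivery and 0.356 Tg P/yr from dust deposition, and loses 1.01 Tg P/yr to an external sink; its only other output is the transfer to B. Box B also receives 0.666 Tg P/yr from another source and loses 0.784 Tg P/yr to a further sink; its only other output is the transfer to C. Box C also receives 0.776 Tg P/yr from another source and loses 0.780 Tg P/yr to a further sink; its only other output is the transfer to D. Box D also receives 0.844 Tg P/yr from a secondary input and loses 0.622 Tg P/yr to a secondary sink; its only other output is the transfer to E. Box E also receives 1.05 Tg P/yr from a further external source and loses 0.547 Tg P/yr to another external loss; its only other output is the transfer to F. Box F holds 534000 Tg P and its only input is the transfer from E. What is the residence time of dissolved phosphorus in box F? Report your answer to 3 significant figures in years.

246000 yr

Box A: F(A→B) = (2.22 + 0.356) − 1.01 = 1.5660 Tg P/yr.
Box B: F(B→C) = (1.5660 + 0.666) − 0.784 = 1.4480 Tg P/yr.
Box C: F(C→D) = (1.4480 + 0.776) − 0.780 = 1.4440 Tg P/yr.
Box D: F(D→E) = (1.4440 + 0.844) − 0.622 = 1.6660 Tg P/yr.
Box E: F(E→F) = (1.6660 + 1.05) − 0.547 = 2.1690 Tg P/yr.
Box F throughput = its input = 2.1690 Tg P/yr; τ = 534000 / 2.1690 = 246200 yr.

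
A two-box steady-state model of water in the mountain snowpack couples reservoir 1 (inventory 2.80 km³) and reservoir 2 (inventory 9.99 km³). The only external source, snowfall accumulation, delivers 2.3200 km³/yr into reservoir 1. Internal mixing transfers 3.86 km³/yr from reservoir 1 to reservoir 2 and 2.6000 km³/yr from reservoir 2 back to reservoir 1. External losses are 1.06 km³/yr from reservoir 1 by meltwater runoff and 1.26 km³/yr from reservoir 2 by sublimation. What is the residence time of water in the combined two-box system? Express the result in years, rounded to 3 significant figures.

Treat the two boxes together as one reservoir: the mixing fluxes between them are internal recycling, so τ = ΣM / Σ(external losses).
M_total = 2.80 + 9.99 = 12.790 km³.
ΣF_external_out = 1.06 + 1.26 = 2.3200 km³/yr.
τ = M_total / ΣF_ext = 12.790 / 2.3200 = 5.513 yr.

5.51 yr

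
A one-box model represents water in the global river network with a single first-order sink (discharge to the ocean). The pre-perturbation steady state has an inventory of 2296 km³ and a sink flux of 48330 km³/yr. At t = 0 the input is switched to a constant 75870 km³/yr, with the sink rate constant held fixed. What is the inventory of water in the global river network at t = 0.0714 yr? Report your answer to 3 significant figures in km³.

Residence time τ = M₀/F₀ = 0.04751 yr. The eventual steady state is M_∞ = M₀·(F₁/F₀) = 2296 × 75870/48330 = 3604.3 km³.
The anomaly ΔM(t) = M(t) − M_∞ decays as ΔM₀·e^(−t/τ) with ΔM₀ = 2296 − 3604.3 = −1308 km³.
At t = 0.0714 yr, e^(−t/τ) = e^(−1.503) = 0.2225, so ΔM = −291.1 km³ and M = 3604.3 − 291.1 = 3313.3 km³.

3310 km³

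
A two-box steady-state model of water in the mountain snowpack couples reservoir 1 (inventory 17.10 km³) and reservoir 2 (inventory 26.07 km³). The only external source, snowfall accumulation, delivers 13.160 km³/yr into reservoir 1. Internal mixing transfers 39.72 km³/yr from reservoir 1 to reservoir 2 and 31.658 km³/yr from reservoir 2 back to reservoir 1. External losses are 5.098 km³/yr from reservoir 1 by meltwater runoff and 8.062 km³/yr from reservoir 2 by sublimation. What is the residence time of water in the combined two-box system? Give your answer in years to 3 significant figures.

3.28 yr

Residence time in the combined system uses the total inventory and the total *external* removal — internal exchanges between the two boxes cancel.
M_total = 17.10 + 26.07 = 43.170 km³.
ΣF_external_out = 5.098 + 8.062 = 13.160 km³/yr.
τ = M_total / ΣF_ext = 43.170 / 13.160 = 3.280 yr.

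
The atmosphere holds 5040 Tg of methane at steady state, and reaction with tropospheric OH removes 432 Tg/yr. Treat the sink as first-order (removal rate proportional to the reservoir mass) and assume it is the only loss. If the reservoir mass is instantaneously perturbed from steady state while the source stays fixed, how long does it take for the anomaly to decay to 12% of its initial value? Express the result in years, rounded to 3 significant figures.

24.7 yr

For a linear reservoir the anomaly decays as exp(−t/τ) with τ = M/F = 5040/432 = 11.67 yr.
exp(−t/τ) = 0.12 ⇒ t = −τ ln(0.12) = 11.67 × 2.120 = 24.74 yr.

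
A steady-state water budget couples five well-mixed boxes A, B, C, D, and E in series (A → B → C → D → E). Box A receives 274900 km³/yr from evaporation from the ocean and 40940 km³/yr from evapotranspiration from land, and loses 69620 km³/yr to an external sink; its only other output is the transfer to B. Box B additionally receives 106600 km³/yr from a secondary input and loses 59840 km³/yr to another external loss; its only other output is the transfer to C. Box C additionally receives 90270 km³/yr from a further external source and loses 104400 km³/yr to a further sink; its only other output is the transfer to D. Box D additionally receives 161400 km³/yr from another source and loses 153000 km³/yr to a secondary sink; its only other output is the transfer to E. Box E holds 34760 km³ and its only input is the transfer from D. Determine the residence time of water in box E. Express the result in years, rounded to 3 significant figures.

Box A: F(A→B) = (274900 + 40940) − 69620 = 246220 km³/yr.
Box B: F(B→C) = (246220 + 106600) − 59840 = 292980 km³/yr.
Box C: F(C→D) = (292980 + 90270) − 104400 = 278850 km³/yr.
Box D: F(D→E) = (278850 + 161400) − 153000 = 287250 km³/yr.
Box E throughput = its input = 287250 km³/yr; τ = 34760 / 287250 = 0.1210 yr.

0.121 yr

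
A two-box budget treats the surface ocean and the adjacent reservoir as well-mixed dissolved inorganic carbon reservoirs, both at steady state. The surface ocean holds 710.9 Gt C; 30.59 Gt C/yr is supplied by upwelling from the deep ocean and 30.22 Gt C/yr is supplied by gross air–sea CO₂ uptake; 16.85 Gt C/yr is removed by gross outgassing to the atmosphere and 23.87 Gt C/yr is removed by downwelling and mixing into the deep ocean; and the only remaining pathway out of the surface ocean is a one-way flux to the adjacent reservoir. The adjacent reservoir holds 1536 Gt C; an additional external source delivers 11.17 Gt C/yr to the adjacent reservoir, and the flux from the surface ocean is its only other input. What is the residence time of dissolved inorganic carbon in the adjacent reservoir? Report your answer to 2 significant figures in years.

Balance the surface ocean: ΣF_in = 30.59 + 30.22 = 60.810 Gt C/yr.
Flux to the adjacent reservoir = ΣF_in − (16.85 + 23.87) = 20.090 Gt C/yr.
Total input to the adjacent reservoir = 20.090 + 11.17 = 31.260 Gt C/yr; at steady state this equals its total output.
τ = M / F = 1536 / 31.260 = 49.14 yr.

49 yr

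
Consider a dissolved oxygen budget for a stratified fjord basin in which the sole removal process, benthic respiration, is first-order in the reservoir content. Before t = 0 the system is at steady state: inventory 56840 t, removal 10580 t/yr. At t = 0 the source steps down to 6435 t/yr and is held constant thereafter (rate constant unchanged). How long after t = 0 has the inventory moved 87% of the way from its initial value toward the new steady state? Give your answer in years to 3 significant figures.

11.0 yr

τ = M₀/F₀ = 56840/10580 = 5.372 yr.
The remaining gap fraction is e^(−t/τ); 87% covered ⇒ e^(−t/τ) = 0.130.
t = −τ ln(0.130) = 5.372 × 2.040 = 10.96 yr.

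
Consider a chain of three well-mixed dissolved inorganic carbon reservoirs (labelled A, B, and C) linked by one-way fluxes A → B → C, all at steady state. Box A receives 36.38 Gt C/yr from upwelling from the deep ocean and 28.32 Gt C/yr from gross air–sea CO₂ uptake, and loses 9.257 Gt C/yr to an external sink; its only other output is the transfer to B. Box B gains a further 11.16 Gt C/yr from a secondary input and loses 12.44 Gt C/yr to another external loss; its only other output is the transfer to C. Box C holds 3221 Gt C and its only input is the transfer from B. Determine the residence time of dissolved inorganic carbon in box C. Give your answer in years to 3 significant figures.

Box A: F(A→B) = (36.38 + 28.32) − 9.257 = 55.443 Gt C/yr.
Box B: F(B→C) = (55.443 + 11.16) − 12.44 = 54.163 Gt C/yr.
Box C throughput = its input = 54.163 Gt C/yr; τ = 3221 / 54.163 = 59.47 yr.

59.5 yr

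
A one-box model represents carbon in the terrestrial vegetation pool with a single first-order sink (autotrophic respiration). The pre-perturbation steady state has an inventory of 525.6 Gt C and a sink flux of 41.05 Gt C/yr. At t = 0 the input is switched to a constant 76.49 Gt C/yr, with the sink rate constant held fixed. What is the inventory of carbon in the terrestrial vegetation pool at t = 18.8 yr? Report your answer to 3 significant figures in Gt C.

875 Gt C

τ = M₀/F₀ = 525.6/41.05 = 12.80 yr; rate constant k = 1/τ.
New steady state M_∞ = F₁/k = F₁·τ = 76.49 × 12.80 = 979.37 Gt C.
M(t) = M_∞ + (M₀ − M_∞)·e^(−t/τ); t/τ = 18.8/12.80 = 1.468, so e^(−t/τ) = 0.2303.
M(t) = 979.37 − 453.8 × 0.2303 = 874.86 Gt C.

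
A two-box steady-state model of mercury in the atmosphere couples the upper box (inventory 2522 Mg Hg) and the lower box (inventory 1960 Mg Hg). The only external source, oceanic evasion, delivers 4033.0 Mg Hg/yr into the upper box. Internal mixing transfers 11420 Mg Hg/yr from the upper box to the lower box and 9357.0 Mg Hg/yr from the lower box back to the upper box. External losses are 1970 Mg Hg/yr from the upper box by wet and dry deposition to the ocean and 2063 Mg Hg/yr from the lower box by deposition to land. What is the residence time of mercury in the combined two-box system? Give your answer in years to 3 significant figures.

Residence time in the combined system uses the total inventory and the total *external* removal — internal exchanges between the two boxes cancel.
M_total = 2522 + 1960 = 4482.0 Mg Hg.
ΣF_external_out = 1970 + 2063 = 4033.0 Mg Hg/yr.
τ = M_total / ΣF_ext = 4482.0 / 4033.0 = 1.111 yr.

1.11 yr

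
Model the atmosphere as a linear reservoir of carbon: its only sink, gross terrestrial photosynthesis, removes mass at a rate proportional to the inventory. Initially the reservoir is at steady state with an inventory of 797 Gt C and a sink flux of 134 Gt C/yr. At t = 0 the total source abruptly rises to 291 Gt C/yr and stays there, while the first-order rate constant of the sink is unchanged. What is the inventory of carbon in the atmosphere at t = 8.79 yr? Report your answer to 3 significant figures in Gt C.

The sink rate constant is k = F₀/M₀ = 134/797 = 0.1681 yr⁻¹.
Solving dM/dt = F₁ − kM with M(0) = M₀ gives M(t) = F₁/k + (M₀ − F₁/k)·e^(−kt).
F₁/k = 291/0.1681 = 1730.8 Gt C; kt = 0.1681 × 8.79 = 1.478, e^(−kt) = 0.2281.
M(8.79) = 1730.8 + (797 − 1730.8) × 0.2281 = 1730.8 − 213.0 = 1517.8 Gt C.

1520 Gt C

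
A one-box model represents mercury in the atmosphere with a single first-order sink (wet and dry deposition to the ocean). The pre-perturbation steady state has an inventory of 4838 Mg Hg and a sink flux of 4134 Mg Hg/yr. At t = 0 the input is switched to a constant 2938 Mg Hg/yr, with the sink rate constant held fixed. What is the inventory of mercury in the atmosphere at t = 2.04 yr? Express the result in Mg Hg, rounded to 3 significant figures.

Residence time τ = M₀/F₀ = 1.170 yr. The eventual steady state is M_∞ = M₀·(F₁/F₀) = 4838 × 2938/4134 = 3438.3 Mg Hg.
The anomaly ΔM(t) = M(t) − M_∞ decays as ΔM₀·e^(−t/τ) with ΔM₀ = 4838 − 3438.3 = 1400 Mg Hg.
At t = 2.04 yr, e^(−t/τ) = e^(−1.743) = 0.1750, so ΔM = 244.9 Mg Hg and M = 3438.3 + 244.9 = 3683.2 Mg Hg.

3680 Mg Hg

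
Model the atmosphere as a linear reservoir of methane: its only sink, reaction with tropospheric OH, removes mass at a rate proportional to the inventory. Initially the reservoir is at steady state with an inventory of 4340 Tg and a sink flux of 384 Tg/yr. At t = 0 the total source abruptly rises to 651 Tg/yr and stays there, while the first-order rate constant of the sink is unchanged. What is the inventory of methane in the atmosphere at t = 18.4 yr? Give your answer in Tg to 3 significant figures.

τ = M₀/F₀ = 4340/384 = 11.30 yr; rate constant k = 1/τ.
New steady state M_∞ = F₁/k = F₁·τ = 651 × 11.30 = 7357.7 Tg.
M(t) = M_∞ + (M₀ − M_∞)·e^(−t/τ); t/τ = 18.4/11.30 = 1.628, so e^(−t/τ) = 0.1963.
M(t) = 7357.7 − 3018 × 0.1963 = 6765.2 Tg.

6770 Tg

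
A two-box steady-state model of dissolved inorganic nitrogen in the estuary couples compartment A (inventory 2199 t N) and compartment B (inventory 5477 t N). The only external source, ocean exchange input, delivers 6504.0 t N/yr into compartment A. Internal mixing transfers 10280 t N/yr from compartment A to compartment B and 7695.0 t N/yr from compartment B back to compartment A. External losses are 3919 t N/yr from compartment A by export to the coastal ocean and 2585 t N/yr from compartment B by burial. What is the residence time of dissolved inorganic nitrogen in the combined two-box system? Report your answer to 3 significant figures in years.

Residence time in the combined system uses the total inventory and the total *external* removal — internal exchanges between the two boxes cancel.
M_total = 2199 + 5477 = 7676.0 t N.
ΣF_external_out = 3919 + 2585 = 6504.0 t N/yr.
τ = M_total / ΣF_ext = 7676.0 / 6504.0 = 1.180 yr.

1.18 yr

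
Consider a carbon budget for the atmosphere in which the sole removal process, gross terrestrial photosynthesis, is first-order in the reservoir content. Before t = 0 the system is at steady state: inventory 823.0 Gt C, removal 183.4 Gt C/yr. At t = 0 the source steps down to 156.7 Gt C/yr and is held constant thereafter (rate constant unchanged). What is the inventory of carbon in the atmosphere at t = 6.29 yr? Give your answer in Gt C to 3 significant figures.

733 Gt C

τ = M₀/F₀ = 823.0/183.4 = 4.487 yr; rate constant k = 1/τ.
New steady state M_∞ = F₁/k = F₁·τ = 156.7 × 4.487 = 703.18 Gt C.
M(t) = M_∞ + (M₀ − M_∞)·e^(−t/τ); t/τ = 6.29/4.487 = 1.402, so e^(−t/τ) = 0.2462.
M(t) = 703.18 + 119.8 × 0.2462 = 732.68 Gt C.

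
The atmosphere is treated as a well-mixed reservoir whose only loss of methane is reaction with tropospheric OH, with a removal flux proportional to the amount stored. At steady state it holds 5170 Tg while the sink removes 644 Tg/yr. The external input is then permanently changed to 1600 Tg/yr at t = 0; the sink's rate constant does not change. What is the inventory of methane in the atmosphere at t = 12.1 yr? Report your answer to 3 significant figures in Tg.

11100 Tg

τ = M₀/F₀ = 5170/644 = 8.028 yr; rate constant k = 1/τ.
New steady state M_∞ = F₁/k = F₁·τ = 1600 × 8.028 = 12845 Tg.
M(t) = M_∞ + (M₀ − M_∞)·e^(−t/τ); t/τ = 12.1/8.028 = 1.507, so e^(−t/τ) = 0.2215.
M(t) = 12845 − 7675 × 0.2215 = 11145 Tg.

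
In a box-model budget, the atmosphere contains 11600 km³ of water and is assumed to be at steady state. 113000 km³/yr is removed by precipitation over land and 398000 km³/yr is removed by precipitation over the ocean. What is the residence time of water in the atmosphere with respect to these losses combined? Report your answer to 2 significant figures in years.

Total removal = 113000 + 398000 = 511000 km³/yr.
τ = M / ΣF_out = 11600 / 511000 = 0.02270 yr.

0.023 yr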